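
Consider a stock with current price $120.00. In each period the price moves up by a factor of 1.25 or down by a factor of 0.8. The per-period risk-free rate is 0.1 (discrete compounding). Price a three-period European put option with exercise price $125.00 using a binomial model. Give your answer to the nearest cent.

Risk-neutral probability p = (1 + 0.1 − 0.8)/(1.25 − 0.8) = 0.3000/0.4500 = 0.6667
Terminal stock prices: S_uuu = 234.4, S_uud = 150, S_udd = 96, S_ddd = 61.44
Terminal payoffs (K − S): max(-109.4, 0) = 0, max(-25, 0) = 0, max(29, 0) = 29, max(63.56, 0) = 63.56
Node uu (S = 187.5): V_uu = 1/1.1·[0.6667·0.0000 + 0.3333·0.0000] = 0.0000
Node ud (S = 120): V_ud = 1/1.1·[0.6667·0.0000 + 0.3333·29.0000] = 8.7879
Node dd (S = 76.8): V_dd = 1/1.1·[0.6667·29.0000 + 0.3333·63.5600] = 36.8364
Node u (S = 150): V_u = 1/1.1·[0.6667·0.0000 + 0.3333·8.7879] = 2.6630
Node d (S = 96): V_d = 1/1.1·[0.6667·8.7879 + 0.3333·36.8364] = 16.4885
Node 0 (S = 120): V_0 = 1/1.1·[0.6667·2.6630 + 0.3333·16.4885] = 6.6105

$6.61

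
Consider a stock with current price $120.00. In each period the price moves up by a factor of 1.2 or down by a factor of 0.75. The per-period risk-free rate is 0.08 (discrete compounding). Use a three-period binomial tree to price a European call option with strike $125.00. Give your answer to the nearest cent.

$27.35

Risk-neutral probability p = (1 + 0.08 − 0.75)/(1.2 − 0.75) = 0.3300/0.4500 = 0.7333
Terminal stock prices: S_uuu = 207.4, S_uud = 129.6, S_udd = 81, S_ddd = 50.62
Terminal payoffs (S − K): max(82.36, 0) = 82.36, max(4.6, 0) = 4.6, max(-44, 0) = 0, max(-74.38, 0) = 0
Node uu (S = 172.8): V_uu = 1/1.08·[0.7333·82.3600 + 0.2667·4.6000] = 57.0593
Node ud (S = 108): V_ud = 1/1.08·[0.7333·4.6000 + 0.2667·0.0000] = 3.1235
Node dd (S = 67.5): V_dd = 1/1.08·[0.7333·0.0000 + 0.2667·0.0000] = 0.0000
Node u (S = 144): V_u = 1/1.08·[0.7333·57.0593 + 0.2667·3.1235] = 39.5152
Node d (S = 90): V_d = 1/1.08·[0.7333·3.1235 + 0.2667·0.0000] = 2.1209
Node 0 (S = 120): V_0 = 1/1.08·[0.7333·39.5152 + 0.2667·2.1209] = 27.3550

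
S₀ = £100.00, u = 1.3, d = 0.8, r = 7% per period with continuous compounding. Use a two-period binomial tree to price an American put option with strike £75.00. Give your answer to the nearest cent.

Risk-neutral probability p = (e^0.07 − 0.8)/(1.3 − 0.8) = 0.2725/0.5000 = 0.5450
Terminal stock prices: S_uu = 169, S_ud = 104, S_dd = 64
Terminal payoffs (K − S): max(-94, 0) = 0, max(-29, 0) = 0, max(11, 0) = 11
Node u (S = 130): continuation = e^(−0.07)·[0.5450·0.0000 + 0.4550·0.0000] = 0.0000; exercise value = 0.0000 ≤ continuation, so V_u = 0.0000
Node d (S = 80): continuation = e^(−0.07)·[0.5450·0.0000 + 0.4550·11.0000] = 4.6665; exercise value = 0.0000 ≤ continuation, so V_d = 4.6665
Node 0 (S = 100): continuation = e^(−0.07)·[0.5450·0.0000 + 0.4550·4.6665] = 1.9796; exercise value = 0.0000 ≤ continuation, so V_0 = 1.9796

£1.98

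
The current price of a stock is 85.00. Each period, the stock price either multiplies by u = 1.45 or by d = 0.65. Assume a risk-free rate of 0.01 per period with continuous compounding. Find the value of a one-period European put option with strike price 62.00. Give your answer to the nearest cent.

Risk-neutral probability p = (e^0.01 − 0.65)/(1.45 − 0.65) = 0.3601/0.8000 = 0.4501
Terminal stock prices: S_u = 123.2, S_d = 55.25
Terminal payoffs (K − S): max(-61.25, 0) = 0, max(6.75, 0) = 6.75
Node 0 (S = 85): V_0 = e^(−0.01)·[0.4501·0.0000 + 0.5499·6.7500] = 3.6751

3.68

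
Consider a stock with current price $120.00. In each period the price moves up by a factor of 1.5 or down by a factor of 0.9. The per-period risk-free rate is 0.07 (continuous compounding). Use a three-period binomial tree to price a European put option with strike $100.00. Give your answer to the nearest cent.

$3.67

Risk-neutral probability p = (e^0.07 − 0.9)/(1.5 − 0.9) = 0.1725/0.6000 = 0.2875
Terminal stock prices: S_uuu = 405, S_uud = 243, S_udd = 145.8, S_ddd = 87.48
Terminal payoffs (K − S): max(-305, 0) = 0, max(-143, 0) = 0, max(-45.8, 0) = 0, max(12.52, 0) = 12.52
Node uu (S = 270): V_uu = e^(−0.07)·[0.2875·0.0000 + 0.7125·0.0000] = 0.0000
Node ud (S = 162): V_ud = e^(−0.07)·[0.2875·0.0000 + 0.7125·0.0000] = 0.0000
Node dd (S = 97.2): V_dd = e^(−0.07)·[0.2875·0.0000 + 0.7125·12.5200] = 8.3173
Node u (S = 180): V_u = e^(−0.07)·[0.2875·0.0000 + 0.7125·0.0000] = 0.0000
Node d (S = 108): V_d = e^(−0.07)·[0.2875·0.0000 + 0.7125·8.3173] = 5.5253
Node 0 (S = 120): V_0 = e^(−0.07)·[0.2875·0.0000 + 0.7125·5.5253] = 3.6706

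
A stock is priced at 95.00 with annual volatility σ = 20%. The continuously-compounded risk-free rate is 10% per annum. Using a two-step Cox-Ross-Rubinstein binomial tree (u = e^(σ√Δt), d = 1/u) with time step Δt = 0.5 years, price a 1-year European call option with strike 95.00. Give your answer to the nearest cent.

11.70

CRR parameters: u = e^(σ√Δt) = e^(0.2·√0.5) = 1.1519, d = 1/u = 0.8681
Per-period rate: rΔt = 0.1·0.5 = 0.05, so R = e^0.05 = 1.0513
Risk-neutral probability p = (e^0.05 − 0.8681)/(1.1519 − 0.8681) = 0.1831/0.2838 = 0.6454
Terminal stock prices: S_uu = 126.1, S_ud = 95, S_dd = 71.6
Terminal payoffs (S − K): max(31.06, 0) = 31.06, max(0, 0) = 0, max(-23.4, 0) = 0
Node u (S = 109.4): V_u = e^(−0.05)·[0.6454·31.0552 + 0.3546·0.0000] = 19.0646
Node d (S = 82.47): V_d = e^(−0.05)·[0.6454·0.0000 + 0.3546·0.0000] = 0.0000
Node 0 (S = 95): V_0 = e^(−0.05)·[0.6454·19.0646 + 0.3546·0.0000] = 11.7037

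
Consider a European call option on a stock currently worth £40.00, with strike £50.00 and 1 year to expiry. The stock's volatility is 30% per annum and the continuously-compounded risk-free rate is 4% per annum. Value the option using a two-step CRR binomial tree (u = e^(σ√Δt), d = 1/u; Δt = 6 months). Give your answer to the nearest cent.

£2.62

CRR parameters: u = e^(σ√Δt) = e^(0.3·√0.5) = 1.2363, d = 1/u = 0.8089
Per-period rate: rΔt = 0.04·0.5 = 0.02, so R = e^0.02 = 1.0202
Risk-neutral probability p = (e^0.02 − 0.8089)/(1.2363 − 0.8089) = 0.2113/0.4275 = 0.4944
Terminal stock prices: S_uu = 61.14, S_ud = 40, S_dd = 26.17
Terminal payoffs (S − K): max(11.14, 0) = 11.14, max(-10, 0) = 0, max(-23.83, 0) = 0
Node u (S = 49.45): V_u = e^(−0.02)·[0.4944·11.1386 + 0.5056·0.0000] = 5.3982
Node d (S = 32.35): V_d = e^(−0.02)·[0.4944·0.0000 + 0.5056·0.0000] = 0.0000
Node 0 (S = 40): V_0 = e^(−0.02)·[0.4944·5.3982 + 0.5056·0.0000] = 2.6161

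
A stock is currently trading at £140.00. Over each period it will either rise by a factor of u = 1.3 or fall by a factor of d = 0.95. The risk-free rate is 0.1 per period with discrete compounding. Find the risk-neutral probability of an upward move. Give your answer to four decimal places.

Risk-neutral probability p = (1 + 0.1 − 0.95)/(1.3 − 0.95) = 0.1500/0.3500 = 0.4286

p = 0.4286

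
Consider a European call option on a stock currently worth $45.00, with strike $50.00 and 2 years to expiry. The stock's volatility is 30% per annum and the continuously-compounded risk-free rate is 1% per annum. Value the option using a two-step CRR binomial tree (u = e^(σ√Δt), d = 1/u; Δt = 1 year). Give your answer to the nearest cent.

CRR parameters: u = e^(σ√Δt) = e^(0.3·√1) = 1.3499, d = 1/u = 0.7408
Per-period rate: rΔt = 0.01·1 = 0.01, so R = e^0.01 = 1.0101
Risk-neutral probability p = (e^0.01 − 0.7408)/(1.3499 − 0.7408) = 0.2692/0.6090 = 0.4421
Terminal stock prices: S_uu = 82, S_ud = 45, S_dd = 24.7
Terminal payoffs (S − K): max(32, 0) = 32, max(-5, 0) = 0, max(-25.3, 0) = 0
Node u (S = 60.74): V_u = e^(−0.01)·[0.4421·31.9953 + 0.5579·0.0000] = 14.0031
Node d (S = 33.34): V_d = e^(−0.01)·[0.4421·0.0000 + 0.5579·0.0000] = 0.0000
Node 0 (S = 45): V_0 = e^(−0.01)·[0.4421·14.0031 + 0.5579·0.0000] = 6.1286

$6.13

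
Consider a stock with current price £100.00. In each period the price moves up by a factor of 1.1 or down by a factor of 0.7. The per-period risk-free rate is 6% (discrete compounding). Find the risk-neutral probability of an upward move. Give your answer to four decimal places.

Risk-neutral probability p = (1 + 0.06 − 0.7)/(1.1 − 0.7) = 0.3600/0.4000 = 0.9000

p = 0.9000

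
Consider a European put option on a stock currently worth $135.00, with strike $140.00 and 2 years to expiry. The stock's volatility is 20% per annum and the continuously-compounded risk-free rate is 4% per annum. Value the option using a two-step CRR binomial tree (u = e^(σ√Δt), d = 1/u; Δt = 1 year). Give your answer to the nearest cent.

$11.48

CRR parameters: u = e^(σ√Δt) = e^(0.2·√1) = 1.2214, d = 1/u = 0.8187
Per-period rate: rΔt = 0.04·1 = 0.04, so R = e^0.04 = 1.0408
Risk-neutral probability p = (e^0.04 − 0.8187)/(1.2214 − 0.8187) = 0.2221/0.4027 = 0.5515
Terminal stock prices: S_uu = 201.4, S_ud = 135, S_dd = 90.49
Terminal payoffs (K − S): max(-61.4, 0) = 0, max(5, 0) = 5, max(49.51, 0) = 49.51
Node u (S = 164.9): V_u = e^(−0.04)·[0.5515·0.0000 + 0.4485·5.0000] = 2.1545
Node d (S = 110.5): V_d = e^(−0.04)·[0.5515·5.0000 + 0.4485·49.5068] = 23.9819
Node 0 (S = 135): V_0 = e^(−0.04)·[0.5515·2.1545 + 0.4485·23.9819] = 11.4754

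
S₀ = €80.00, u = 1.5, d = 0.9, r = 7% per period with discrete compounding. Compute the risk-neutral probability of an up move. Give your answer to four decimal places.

p = 0.2833

Risk-neutral probability p = (1 + 0.07 − 0.9)/(1.5 − 0.9) = 0.1700/0.6000 = 0.2833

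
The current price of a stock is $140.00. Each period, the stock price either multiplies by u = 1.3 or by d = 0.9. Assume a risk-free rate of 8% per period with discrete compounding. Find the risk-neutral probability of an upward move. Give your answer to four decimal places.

Risk-neutral probability p = (1 + 0.08 − 0.9)/(1.3 − 0.9) = 0.1800/0.4000 = 0.4500

p = 0.4500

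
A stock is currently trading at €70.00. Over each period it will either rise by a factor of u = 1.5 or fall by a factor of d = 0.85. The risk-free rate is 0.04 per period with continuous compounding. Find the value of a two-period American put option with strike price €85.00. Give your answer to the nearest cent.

€17.31

Risk-neutral probability p = (e^0.04 − 0.85)/(1.5 − 0.85) = 0.1908/0.6500 = 0.2936
Terminal stock prices: S_uu = 157.5, S_ud = 89.25, S_dd = 50.57
Terminal payoffs (K − S): max(-72.5, 0) = 0, max(-4.25, 0) = 0, max(34.43, 0) = 34.43
Node u (S = 105): continuation = e^(−0.04)·[0.2936·0.0000 + 0.7064·0.0000] = 0.0000; exercise value = 0.0000 ≤ continuation, so V_u = 0.0000
Node d (S = 59.5): continuation = e^(−0.04)·[0.2936·0.0000 + 0.7064·34.4250] = 23.3658; exercise value = 25.5000 > continuation, so V_d = 25.5000 (exercise)
Node 0 (S = 70): continuation = e^(−0.04)·[0.2936·0.0000 + 0.7064·25.5000] = 17.3080; exercise value = 15.0000 ≤ continuation, so V_0 = 17.3080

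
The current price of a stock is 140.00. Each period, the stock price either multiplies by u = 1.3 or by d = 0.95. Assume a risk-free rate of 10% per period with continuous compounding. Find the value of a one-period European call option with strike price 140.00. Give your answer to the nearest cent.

16.85

Risk-neutral probability p = (e^0.1 − 0.95)/(1.3 − 0.95) = 0.1552/0.3500 = 0.4433
Terminal stock prices: S_u = 182, S_d = 133
Terminal payoffs (S − K): max(42, 0) = 42, max(-7, 0) = 0
Node 0 (S = 140): V_0 = e^(−0.1)·[0.4433·42.0000 + 0.5567·0.0000] = 16.8485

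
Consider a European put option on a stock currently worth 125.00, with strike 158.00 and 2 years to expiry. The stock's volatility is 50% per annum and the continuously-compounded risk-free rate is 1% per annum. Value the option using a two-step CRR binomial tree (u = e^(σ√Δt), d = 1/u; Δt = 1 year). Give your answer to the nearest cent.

CRR parameters: u = e^(σ√Δt) = e^(0.5·√1) = 1.6487, d = 1/u = 0.6065
Per-period rate: rΔt = 0.01·1 = 0.01, so R = e^0.01 = 1.0101
Risk-neutral probability p = (e^0.01 − 0.6065)/(1.6487 − 0.6065) = 0.4035/1.0422 = 0.3872
Terminal stock prices: S_uu = 339.8, S_ud = 125, S_dd = 45.98
Terminal payoffs (K − S): max(-181.8, 0) = 0, max(33, 0) = 33, max(112, 0) = 112
Node u (S = 206.1): V_u = e^(−0.01)·[0.3872·0.0000 + 0.6128·33.0000] = 20.0217
Node d (S = 75.82): V_d = e^(−0.01)·[0.3872·33.0000 + 0.6128·112.0151] = 80.6115
Node 0 (S = 125): V_0 = e^(−0.01)·[0.3872·20.0217 + 0.6128·80.6115] = 56.5835

56.58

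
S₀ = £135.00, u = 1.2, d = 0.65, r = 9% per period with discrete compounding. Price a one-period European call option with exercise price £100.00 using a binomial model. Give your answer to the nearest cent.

£45.50

Risk-neutral probability p = (1 + 0.09 − 0.65)/(1.2 − 0.65) = 0.4400/0.5500 = 0.8000
Terminal stock prices: S_u = 162, S_d = 87.75
Terminal payoffs (S − K): max(62, 0) = 62, max(-12.25, 0) = 0
Node 0 (S = 135): V_0 = 1/1.09·[0.8000·62.0000 + 0.2000·0.0000] = 45.5046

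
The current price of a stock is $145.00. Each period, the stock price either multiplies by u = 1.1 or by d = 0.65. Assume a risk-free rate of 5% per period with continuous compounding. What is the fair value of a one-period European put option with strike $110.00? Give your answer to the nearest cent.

$1.62

Risk-neutral probability p = (e^0.05 − 0.65)/(1.1 − 0.65) = 0.4013/0.4500 = 0.8917
Terminal stock prices: S_u = 159.5, S_d = 94.25
Terminal payoffs (K − S): max(-49.5, 0) = 0, max(15.75, 0) = 15.75
Node 0 (S = 145): V_0 = e^(−0.05)·[0.8917·0.0000 + 0.1083·15.7500] = 1.6223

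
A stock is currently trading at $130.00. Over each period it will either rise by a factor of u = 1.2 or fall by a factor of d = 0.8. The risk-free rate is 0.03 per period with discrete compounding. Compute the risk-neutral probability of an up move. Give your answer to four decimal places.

Risk-neutral probability p = (1 + 0.03 − 0.8)/(1.2 − 0.8) = 0.2300/0.4000 = 0.5750

p = 0.5750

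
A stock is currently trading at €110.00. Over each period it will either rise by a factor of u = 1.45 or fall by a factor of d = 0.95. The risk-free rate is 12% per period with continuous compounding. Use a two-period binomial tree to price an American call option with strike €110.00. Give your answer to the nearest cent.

Risk-neutral probability p = (e^0.12 − 0.95)/(1.45 − 0.95) = 0.1775/0.5000 = 0.3550
Terminal stock prices: S_uu = 231.3, S_ud = 151.5, S_dd = 99.27
Terminal payoffs (S − K): max(121.3, 0) = 121.3, max(41.53, 0) = 41.53, max(-10.73, 0) = 0
Node u (S = 159.5): continuation = e^(−0.12)·[0.3550·121.2750 + 0.6450·41.5250] = 61.9388; exercise value = 49.5000 ≤ continuation, so V_u = 61.9388
Node d (S = 104.5): continuation = e^(−0.12)·[0.3550·41.5250 + 0.6450·0.0000] = 13.0742; exercise value = 0.0000 ≤ continuation, so V_d = 13.0742
Node 0 (S = 110): continuation = e^(−0.12)·[0.3550·61.9388 + 0.6450·13.0742] = 26.9808; exercise value = 0.0000 ≤ continuation, so V_0 = 26.9808

€26.98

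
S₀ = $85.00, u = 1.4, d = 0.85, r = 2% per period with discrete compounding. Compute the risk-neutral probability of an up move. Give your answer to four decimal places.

Risk-neutral probability p = (1 + 0.02 − 0.85)/(1.4 − 0.85) = 0.1700/0.5500 = 0.3091

p = 0.3091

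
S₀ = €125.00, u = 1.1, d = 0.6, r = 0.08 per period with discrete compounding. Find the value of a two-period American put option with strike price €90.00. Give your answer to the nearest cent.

€0.80

Risk-neutral probability p = (1 + 0.08 − 0.6)/(1.1 − 0.6) = 0.4800/0.5000 = 0.9600
Terminal stock prices: S_uu = 151.3, S_ud = 82.5, S_dd = 45
Terminal payoffs (K − S): max(-61.25, 0) = 0, max(7.5, 0) = 7.5, max(45, 0) = 45
Node u (S = 137.5): continuation = 1/1.08·[0.9600·0.0000 + 0.0400·7.5000] = 0.2778; exercise value = 0.0000 ≤ continuation, so V_u = 0.2778
Node d (S = 75): continuation = 1/1.08·[0.9600·7.5000 + 0.0400·45.0000] = 8.3333; exercise value = 15.0000 > continuation, so V_d = 15.0000 (exercise)
Node 0 (S = 125): continuation = 1/1.08·[0.9600·0.2778 + 0.0400·15.0000] = 0.8025; exercise value = 0.0000 ≤ continuation, so V_0 = 0.8025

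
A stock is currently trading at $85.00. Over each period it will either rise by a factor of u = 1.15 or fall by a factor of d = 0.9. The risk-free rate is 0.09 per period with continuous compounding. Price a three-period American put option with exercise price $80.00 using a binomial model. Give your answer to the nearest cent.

$0.74

Risk-neutral probability p = (e^0.09 − 0.9)/(1.15 − 0.9) = 0.1942/0.2500 = 0.7767
Terminal stock prices: S_uuu = 129.3, S_uud = 101.2, S_udd = 79.18, S_ddd = 61.97
Terminal payoffs (K − S): max(-49.27, 0) = 0, max(-21.17, 0) = 0, max(0.8225, 0) = 0.8225, max(18.03, 0) = 18.03
Node uu (S = 112.4): continuation = e^(−0.09)·[0.7767·0.0000 + 0.2233·0.0000] = 0.0000; exercise value = 0.0000 ≤ continuation, so V_uu = 0.0000
Node ud (S = 87.97): continuation = e^(−0.09)·[0.7767·0.0000 + 0.2233·0.8225] = 0.1679; exercise value = 0.0000 ≤ continuation, so V_ud = 0.1679
Node dd (S = 68.85): continuation = e^(−0.09)·[0.7767·0.8225 + 0.2233·18.0350] = 4.2645; exercise value = 11.1500 > continuation, so V_dd = 11.1500 (exercise)
Node u (S = 97.75): continuation = e^(−0.09)·[0.7767·0.0000 + 0.2233·0.1679] = 0.0343; exercise value = 0.0000 ≤ continuation, so V_u = 0.0343
Node d (S = 76.5): continuation = e^(−0.09)·[0.7767·0.1679 + 0.2233·11.1500] = 2.3947; exercise value = 3.5000 > continuation, so V_d = 3.5000 (exercise)
Node 0 (S = 85): continuation = e^(−0.09)·[0.7767·0.0343 + 0.2233·3.5000] = 0.7386; exercise value = 0.0000 ≤ continuation, so V_0 = 0.7386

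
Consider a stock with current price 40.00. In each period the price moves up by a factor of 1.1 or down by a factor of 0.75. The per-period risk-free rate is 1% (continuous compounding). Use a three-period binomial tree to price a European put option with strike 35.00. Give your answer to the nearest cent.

Risk-neutral probability p = (e^0.01 − 0.75)/(1.1 − 0.75) = 0.2601/0.3500 = 0.7430
Terminal stock prices: S_uuu = 53.24, S_uud = 36.3, S_udd = 24.75, S_ddd = 16.88
Terminal payoffs (K − S): max(-18.24, 0) = 0, max(-1.3, 0) = 0, max(10.25, 0) = 10.25, max(18.12, 0) = 18.12
Node uu (S = 48.4): V_uu = e^(−0.01)·[0.7430·0.0000 + 0.2570·0.0000] = 0.0000
Node ud (S = 33): V_ud = e^(−0.01)·[0.7430·0.0000 + 0.2570·10.2500] = 2.6080
Node dd (S = 22.5): V_dd = e^(−0.01)·[0.7430·10.2500 + 0.2570·18.1250] = 12.1517
Node u (S = 44): V_u = e^(−0.01)·[0.7430·0.0000 + 0.2570·2.6080] = 0.6636
Node d (S = 30): V_d = e^(−0.01)·[0.7430·2.6080 + 0.2570·12.1517] = 5.0104
Node 0 (S = 40): V_0 = e^(−0.01)·[0.7430·0.6636 + 0.2570·5.0104] = 1.7630

1.76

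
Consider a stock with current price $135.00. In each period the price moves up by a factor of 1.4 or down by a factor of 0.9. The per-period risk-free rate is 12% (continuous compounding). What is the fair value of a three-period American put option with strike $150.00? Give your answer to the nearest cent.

$15.00

Risk-neutral probability p = (e^0.12 − 0.9)/(1.4 − 0.9) = 0.2275/0.5000 = 0.4550
Terminal stock prices: S_uuu = 370.4, S_uud = 238.1, S_udd = 153.1, S_ddd = 98.42
Terminal payoffs (K − S): max(-220.4, 0) = 0, max(-88.14, 0) = 0, max(-3.09, 0) = 0, max(51.58, 0) = 51.58
Node uu (S = 264.6): continuation = e^(−0.12)·[0.4550·0.0000 + 0.5450·0.0000] = 0.0000; exercise value = 0.0000 ≤ continuation, so V_uu = 0.0000
Node ud (S = 170.1): continuation = e^(−0.12)·[0.4550·0.0000 + 0.5450·0.0000] = 0.0000; exercise value = 0.0000 ≤ continuation, so V_ud = 0.0000
Node dd (S = 109.4): continuation = e^(−0.12)·[0.4550·0.0000 + 0.5450·51.5850] = 24.9350; exercise value = 40.6500 > continuation, so V_dd = 40.6500 (exercise)
Node u (S = 189): continuation = e^(−0.12)·[0.4550·0.0000 + 0.5450·0.0000] = 0.0000; exercise value = 0.0000 ≤ continuation, so V_u = 0.0000
Node d (S = 121.5): continuation = e^(−0.12)·[0.4550·0.0000 + 0.5450·40.6500] = 19.6493; exercise value = 28.5000 > continuation, so V_d = 28.5000 (exercise)
Node 0 (S = 135): continuation = e^(−0.12)·[0.4550·0.0000 + 0.5450·28.5000] = 13.7763; exercise value = 15.0000 > continuation, so V_0 = 15.0000 (exercise)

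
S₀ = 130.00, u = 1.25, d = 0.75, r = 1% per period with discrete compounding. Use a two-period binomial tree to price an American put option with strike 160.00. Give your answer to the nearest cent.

Risk-neutral probability p = (1 + 0.01 − 0.75)/(1.25 − 0.75) = 0.2600/0.5000 = 0.5200
Terminal stock prices: S_uu = 203.1, S_ud = 121.9, S_dd = 73.12
Terminal payoffs (K − S): max(-43.12, 0) = 0, max(38.12, 0) = 38.12, max(86.88, 0) = 86.88
Node u (S = 162.5): continuation = 1/1.01·[0.5200·0.0000 + 0.4800·38.1250] = 18.1188; exercise value = 0.0000 ≤ continuation, so V_u = 18.1188
Node d (S = 97.5): continuation = 1/1.01·[0.5200·38.1250 + 0.4800·86.8750] = 60.9158; exercise value = 62.5000 > continuation, so V_d = 62.5000 (exercise)
Node 0 (S = 130): continuation = 1/1.01·[0.5200·18.1188 + 0.4800·62.5000] = 39.0315; exercise value = 30.0000 ≤ continuation, so V_0 = 39.0315

39.03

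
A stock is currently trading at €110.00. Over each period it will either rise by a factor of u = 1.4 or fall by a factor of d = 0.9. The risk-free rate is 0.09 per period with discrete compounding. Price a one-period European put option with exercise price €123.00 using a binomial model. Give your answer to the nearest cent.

Risk-neutral probability p = (1 + 0.09 − 0.9)/(1.4 − 0.9) = 0.1900/0.5000 = 0.3800
Terminal stock prices: S_u = 154, S_d = 99
Terminal payoffs (K − S): max(-31, 0) = 0, max(24, 0) = 24
Node 0 (S = 110): V_0 = 1/1.09·[0.3800·0.0000 + 0.6200·24.0000] = 13.6514

€13.65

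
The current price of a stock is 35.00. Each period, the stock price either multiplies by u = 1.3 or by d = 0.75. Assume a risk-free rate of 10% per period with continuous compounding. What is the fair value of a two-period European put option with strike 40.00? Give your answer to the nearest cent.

4.29

Risk-neutral probability p = (e^0.1 − 0.75)/(1.3 − 0.75) = 0.3552/0.5500 = 0.6458
Terminal stock prices: S_uu = 59.15, S_ud = 34.12, S_dd = 19.69
Terminal payoffs (K − S): max(-19.15, 0) = 0, max(5.875, 0) = 5.875, max(20.31, 0) = 20.31
Node u (S = 45.5): V_u = e^(−0.1)·[0.6458·0.0000 + 0.3542·5.8750] = 1.8831
Node d (S = 26.25): V_d = e^(−0.1)·[0.6458·5.8750 + 0.3542·20.3125] = 9.9435
Node 0 (S = 35): V_0 = e^(−0.1)·[0.6458·1.8831 + 0.3542·9.9435] = 4.2874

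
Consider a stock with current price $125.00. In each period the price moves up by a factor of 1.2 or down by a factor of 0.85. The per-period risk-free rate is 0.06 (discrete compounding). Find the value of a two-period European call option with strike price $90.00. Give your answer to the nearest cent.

Risk-neutral probability p = (1 + 0.06 − 0.85)/(1.2 − 0.85) = 0.2100/0.3500 = 0.6000
Terminal stock prices: S_uu = 180, S_ud = 127.5, S_dd = 90.31
Terminal payoffs (S − K): max(90, 0) = 90, max(37.5, 0) = 37.5, max(0.3125, 0) = 0.3125
Node u (S = 150): V_u = 1/1.06·[0.6000·90.0000 + 0.4000·37.5000] = 65.0943
Node d (S = 106.2): V_d = 1/1.06·[0.6000·37.5000 + 0.4000·0.3125] = 21.3443
Node 0 (S = 125): V_0 = 1/1.06·[0.6000·65.0943 + 0.4000·21.3443] = 44.9003

$44.90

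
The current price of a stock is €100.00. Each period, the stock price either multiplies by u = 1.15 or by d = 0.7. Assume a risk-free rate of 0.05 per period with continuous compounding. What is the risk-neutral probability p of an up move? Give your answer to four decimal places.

Risk-neutral probability p = (e^0.05 − 0.7)/(1.15 − 0.7) = 0.3513/0.4500 = 0.7806

p = 0.7806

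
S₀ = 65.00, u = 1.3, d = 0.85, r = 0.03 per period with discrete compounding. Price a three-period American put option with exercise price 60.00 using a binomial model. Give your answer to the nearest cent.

Risk-neutral probability p = (1 + 0.03 − 0.85)/(1.3 − 0.85) = 0.1800/0.4500 = 0.4000
Terminal stock prices: S_uuu = 142.8, S_uud = 93.37, S_udd = 61.05, S_ddd = 39.92
Terminal payoffs (K − S): max(-82.81, 0) = 0, max(-33.37, 0) = 0, max(-1.051, 0) = 0, max(20.08, 0) = 20.08
Node uu (S = 109.9): continuation = 1/1.03·[0.4000·0.0000 + 0.6000·0.0000] = 0.0000; exercise value = 0.0000 ≤ continuation, so V_uu = 0.0000
Node ud (S = 71.83): continuation = 1/1.03·[0.4000·0.0000 + 0.6000·0.0000] = 0.0000; exercise value = 0.0000 ≤ continuation, so V_ud = 0.0000
Node dd (S = 46.96): continuation = 1/1.03·[0.4000·0.0000 + 0.6000·20.0819] = 11.6982; exercise value = 13.0375 > continuation, so V_dd = 13.0375 (exercise)
Node u (S = 84.5): continuation = 1/1.03·[0.4000·0.0000 + 0.6000·0.0000] = 0.0000; exercise value = 0.0000 ≤ continuation, so V_u = 0.0000
Node d (S = 55.25): continuation = 1/1.03·[0.4000·0.0000 + 0.6000·13.0375] = 7.5947; exercise value = 4.7500 ≤ continuation, so V_d = 7.5947
Node 0 (S = 65): continuation = 1/1.03·[0.4000·0.0000 + 0.6000·7.5947] = 4.4241; exercise value = 0.0000 ≤ continuation, so V_0 = 4.4241

4.42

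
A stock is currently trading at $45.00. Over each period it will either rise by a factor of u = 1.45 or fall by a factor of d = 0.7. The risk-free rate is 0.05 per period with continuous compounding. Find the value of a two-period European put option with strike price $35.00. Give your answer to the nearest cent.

Risk-neutral probability p = (e^0.05 − 0.7)/(1.45 − 0.7) = 0.3513/0.7500 = 0.4684
Terminal stock prices: S_uu = 94.61, S_ud = 45.67, S_dd = 22.05
Terminal payoffs (K − S): max(-59.61, 0) = 0, max(-10.67, 0) = 0, max(12.95, 0) = 12.95
Node u (S = 65.25): V_u = e^(−0.05)·[0.4684·0.0000 + 0.5316·0.0000] = 0.0000
Node d (S = 31.5): V_d = e^(−0.05)·[0.4684·0.0000 + 0.5316·12.9500] = 6.5489
Node 0 (S = 45): V_0 = e^(−0.05)·[0.4684·0.0000 + 0.5316·6.5489] = 3.3119

$3.31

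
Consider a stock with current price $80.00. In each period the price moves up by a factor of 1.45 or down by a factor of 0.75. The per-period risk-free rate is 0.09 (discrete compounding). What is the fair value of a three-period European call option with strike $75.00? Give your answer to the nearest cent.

Risk-neutral probability p = (1 + 0.09 − 0.75)/(1.45 − 0.75) = 0.3400/0.7000 = 0.4857
Terminal stock prices: S_uuu = 243.9, S_uud = 126.1, S_udd = 65.25, S_ddd = 33.75
Terminal payoffs (S − K): max(168.9, 0) = 168.9, max(51.15, 0) = 51.15, max(-9.75, 0) = 0, max(-41.25, 0) = 0
Node uu (S = 168.2): V_uu = 1/1.09·[0.4857·168.8900 + 0.5143·51.1500] = 99.3927
Node ud (S = 87): V_ud = 1/1.09·[0.4857·51.1500 + 0.5143·0.0000] = 22.7929
Node dd (S = 45): V_dd = 1/1.09·[0.4857·0.0000 + 0.5143·0.0000] = 0.0000
Node u (S = 116): V_u = 1/1.09·[0.4857·99.3927 + 0.5143·22.7929] = 55.0445
Node d (S = 60): V_d = 1/1.09·[0.4857·22.7929 + 0.5143·0.0000] = 10.1567
Node 0 (S = 80): V_0 = 1/1.09·[0.4857·55.0445 + 0.5143·10.1567] = 29.3205

$29.32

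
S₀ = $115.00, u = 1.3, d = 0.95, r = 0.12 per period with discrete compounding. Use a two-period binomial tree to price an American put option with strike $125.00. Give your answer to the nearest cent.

$10.00

Risk-neutral probability p = (1 + 0.12 − 0.95)/(1.3 − 0.95) = 0.1700/0.3500 = 0.4857
Terminal stock prices: S_uu = 194.4, S_ud = 142, S_dd = 103.8
Terminal payoffs (K − S): max(-69.35, 0) = 0, max(-17.03, 0) = 0, max(21.21, 0) = 21.21
Node u (S = 149.5): continuation = 1/1.12·[0.4857·0.0000 + 0.5143·0.0000] = 0.0000; exercise value = 0.0000 ≤ continuation, so V_u = 0.0000
Node d (S = 109.2): continuation = 1/1.12·[0.4857·0.0000 + 0.5143·21.2125] = 9.7404; exercise value = 15.7500 > continuation, so V_d = 15.7500 (exercise)
Node 0 (S = 115): continuation = 1/1.12·[0.4857·0.0000 + 0.5143·15.7500] = 7.2321; exercise value = 10.0000 > continuation, so V_0 = 10.0000 (exercise)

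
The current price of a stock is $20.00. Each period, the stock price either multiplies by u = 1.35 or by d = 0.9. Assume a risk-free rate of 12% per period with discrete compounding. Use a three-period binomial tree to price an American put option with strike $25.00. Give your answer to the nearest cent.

Risk-neutral probability p = (1 + 0.12 − 0.9)/(1.35 − 0.9) = 0.2200/0.4500 = 0.4889
Terminal stock prices: S_uuu = 49.21, S_uud = 32.81, S_udd = 21.87, S_ddd = 14.58
Terminal payoffs (K − S): max(-24.21, 0) = 0, max(-7.805, 0) = 0, max(3.13, 0) = 3.13, max(10.42, 0) = 10.42
Node uu (S = 36.45): continuation = 1/1.12·[0.4889·0.0000 + 0.5111·0.0000] = 0.0000; exercise value = 0.0000 ≤ continuation, so V_uu = 0.0000
Node ud (S = 24.3): continuation = 1/1.12·[0.4889·0.0000 + 0.5111·3.1300] = 1.4284; exercise value = 0.7000 ≤ continuation, so V_ud = 1.4284
Node dd (S = 16.2): continuation = 1/1.12·[0.4889·3.1300 + 0.5111·10.4200] = 6.1214; exercise value = 8.8000 > continuation, so V_dd = 8.8000 (exercise)
Node u (S = 27): continuation = 1/1.12·[0.4889·0.0000 + 0.5111·1.4284] = 0.6518; exercise value = 0.0000 ≤ continuation, so V_u = 0.6518
Node d (S = 18): continuation = 1/1.12·[0.4889·1.4284 + 0.5111·8.8000] = 4.6394; exercise value = 7.0000 > continuation, so V_d = 7.0000 (exercise)
Node 0 (S = 20): continuation = 1/1.12·[0.4889·0.6518 + 0.5111·7.0000] = 3.4790; exercise value = 5.0000 > continuation, so V_0 = 5.0000 (exercise)

$5.00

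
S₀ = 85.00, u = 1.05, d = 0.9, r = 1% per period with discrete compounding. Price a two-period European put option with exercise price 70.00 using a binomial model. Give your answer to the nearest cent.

Risk-neutral probability p = (1 + 0.01 − 0.9)/(1.05 − 0.9) = 0.1100/0.1500 = 0.7333
Terminal stock prices: S_uu = 93.71, S_ud = 80.33, S_dd = 68.85
Terminal payoffs (K − S): max(-23.71, 0) = 0, max(-10.33, 0) = 0, max(1.15, 0) = 1.15
Node u (S = 89.25): V_u = 1/1.01·[0.7333·0.0000 + 0.2667·0.0000] = 0.0000
Node d (S = 76.5): V_d = 1/1.01·[0.7333·0.0000 + 0.2667·1.1500] = 0.3036
Node 0 (S = 85): V_0 = 1/1.01·[0.7333·0.0000 + 0.2667·0.3036] = 0.0802

0.08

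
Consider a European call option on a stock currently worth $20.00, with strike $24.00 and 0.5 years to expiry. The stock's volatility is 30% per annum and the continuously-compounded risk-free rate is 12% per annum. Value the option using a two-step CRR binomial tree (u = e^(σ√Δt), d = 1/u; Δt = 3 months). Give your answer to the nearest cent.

CRR parameters: u = e^(σ√Δt) = e^(0.3·√0.25) = 1.1618, d = 1/u = 0.8607
Per-period rate: rΔt = 0.12·0.25 = 0.03, so R = e^0.03 = 1.0305
Risk-neutral probability p = (e^0.03 − 0.8607)/(1.1618 − 0.8607) = 0.1697/0.3011 = 0.5637
Terminal stock prices: S_uu = 27, S_ud = 20, S_dd = 14.82
Terminal payoffs (S − K): max(2.997, 0) = 2.997, max(-4, 0) = 0, max(-9.184, 0) = 0
Node u (S = 23.24): V_u = e^(−0.03)·[0.5637·2.9972 + 0.4363·0.0000] = 1.6396
Node d (S = 17.21): V_d = e^(−0.03)·[0.5637·0.0000 + 0.4363·0.0000] = 0.0000
Node 0 (S = 20): V_0 = e^(−0.03)·[0.5637·1.6396 + 0.4363·0.0000] = 0.8969

$0.90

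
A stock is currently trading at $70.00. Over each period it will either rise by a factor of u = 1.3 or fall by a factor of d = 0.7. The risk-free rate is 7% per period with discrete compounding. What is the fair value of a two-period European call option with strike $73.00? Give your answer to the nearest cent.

$15.05

Risk-neutral probability p = (1 + 0.07 − 0.7)/(1.3 − 0.7) = 0.3700/0.6000 = 0.6167
Terminal stock prices: S_uu = 118.3, S_ud = 63.7, S_dd = 34.3
Terminal payoffs (S − K): max(45.3, 0) = 45.3, max(-9.3, 0) = 0, max(-38.7, 0) = 0
Node u (S = 91): V_u = 1/1.07·[0.6167·45.3000 + 0.3833·0.0000] = 26.1075
Node d (S = 49): V_d = 1/1.07·[0.6167·0.0000 + 0.3833·0.0000] = 0.0000
Node 0 (S = 70): V_0 = 1/1.07·[0.6167·26.1075 + 0.3833·0.0000] = 15.0464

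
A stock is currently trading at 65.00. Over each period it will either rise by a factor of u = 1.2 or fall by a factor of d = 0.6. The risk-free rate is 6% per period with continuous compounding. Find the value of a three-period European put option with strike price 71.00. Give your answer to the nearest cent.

Risk-neutral probability p = (e^0.06 − 0.6)/(1.2 − 0.6) = 0.4618/0.6000 = 0.7697
Terminal stock prices: S_uuu = 112.3, S_uud = 56.16, S_udd = 28.08, S_ddd = 14.04
Terminal payoffs (K − S): max(-41.32, 0) = 0, max(14.84, 0) = 14.84, max(42.92, 0) = 42.92, max(56.96, 0) = 56.96
Node uu (S = 93.6): V_uu = e^(−0.06)·[0.7697·0.0000 + 0.2303·14.8400] = 3.2182
Node ud (S = 46.8): V_ud = e^(−0.06)·[0.7697·14.8400 + 0.2303·42.9200] = 20.0653
Node dd (S = 23.4): V_dd = e^(−0.06)·[0.7697·42.9200 + 0.2303·56.9600] = 43.4653
Node u (S = 78): V_u = e^(−0.06)·[0.7697·3.2182 + 0.2303·20.0653] = 6.6843
Node d (S = 39): V_d = e^(−0.06)·[0.7697·20.0653 + 0.2303·43.4653] = 23.9714
Node 0 (S = 65): V_0 = e^(−0.06)·[0.7697·6.6843 + 0.2303·23.9714] = 10.0440

10.04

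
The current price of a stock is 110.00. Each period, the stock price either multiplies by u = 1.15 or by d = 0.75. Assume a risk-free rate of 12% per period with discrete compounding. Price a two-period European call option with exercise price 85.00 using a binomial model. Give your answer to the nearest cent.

Risk-neutral probability p = (1 + 0.12 − 0.75)/(1.15 − 0.75) = 0.3700/0.4000 = 0.9250
Terminal stock prices: S_uu = 145.5, S_ud = 94.87, S_dd = 61.88
Terminal payoffs (S − K): max(60.47, 0) = 60.47, max(9.875, 0) = 9.875, max(-23.12, 0) = 0
Node u (S = 126.5): V_u = 1/1.12·[0.9250·60.4750 + 0.0750·9.8750] = 50.6071
Node d (S = 82.5): V_d = 1/1.12·[0.9250·9.8750 + 0.0750·0.0000] = 8.1557
Node 0 (S = 110): V_0 = 1/1.12·[0.9250·50.6071 + 0.0750·8.1557] = 42.3422

42.34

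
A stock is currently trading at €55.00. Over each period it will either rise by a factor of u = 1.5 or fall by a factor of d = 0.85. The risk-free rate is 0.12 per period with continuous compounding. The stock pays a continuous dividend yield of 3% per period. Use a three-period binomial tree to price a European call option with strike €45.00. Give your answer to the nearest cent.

€20.78

Per-period risk-free factor R = e^0.12 = 1.1275; dividend-adjusted growth = e^(0.12−0.03) = 1.0942.
Risk-neutral probability p = (1.0942 − 0.85)/(1.5 − 0.85) = 0.2442/0.6500 = 0.3757
Terminal stock prices: S_uuu = 185.6, S_uud = 105.2, S_udd = 59.61, S_ddd = 33.78
Terminal payoffs (S − K): max(140.6, 0) = 140.6, max(60.19, 0) = 60.19, max(14.61, 0) = 14.61, max(-11.22, 0) = 0
Node uu (S = 123.8): V_uu = e^(−0.12)·[0.3757·140.6250 + 0.6243·60.1875] = 80.1812
Node ud (S = 70.12): V_ud = e^(−0.12)·[0.3757·60.1875 + 0.6243·14.6062] = 28.1411
Node dd (S = 39.74): V_dd = e^(−0.12)·[0.3757·14.6062 + 0.6243·0.0000] = 4.8664
Node u (S = 82.5): V_u = e^(−0.12)·[0.3757·80.1812 + 0.6243·28.1411] = 42.2973
Node d (S = 46.75): V_d = e^(−0.12)·[0.3757·28.1411 + 0.6243·4.8664] = 12.0706
Node 0 (S = 55): V_0 = e^(−0.12)·[0.3757·42.2973 + 0.6243·12.0706] = 20.7764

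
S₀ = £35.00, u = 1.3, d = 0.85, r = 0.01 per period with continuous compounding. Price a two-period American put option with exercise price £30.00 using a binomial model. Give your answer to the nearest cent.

Risk-neutral probability p = (e^0.01 − 0.85)/(1.3 − 0.85) = 0.1601/0.4500 = 0.3557
Terminal stock prices: S_uu = 59.15, S_ud = 38.67, S_dd = 25.29
Terminal payoffs (K − S): max(-29.15, 0) = 0, max(-8.675, 0) = 0, max(4.713, 0) = 4.713
Node u (S = 45.5): continuation = e^(−0.01)·[0.3557·0.0000 + 0.6443·0.0000] = 0.0000; exercise value = 0.0000 ≤ continuation, so V_u = 0.0000
Node d (S = 29.75): continuation = e^(−0.01)·[0.3557·0.0000 + 0.6443·4.7125] = 3.0062; exercise value = 0.2500 ≤ continuation, so V_d = 3.0062
Node 0 (S = 35): continuation = e^(−0.01)·[0.3557·0.0000 + 0.6443·3.0062] = 1.9177; exercise value = 0.0000 ≤ continuation, so V_0 = 1.9177

£1.92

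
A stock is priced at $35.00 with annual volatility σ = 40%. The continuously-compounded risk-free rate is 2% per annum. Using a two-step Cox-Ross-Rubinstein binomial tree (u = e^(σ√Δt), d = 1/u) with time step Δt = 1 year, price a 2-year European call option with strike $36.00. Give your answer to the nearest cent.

CRR parameters: u = e^(σ√Δt) = e^(0.4·√1) = 1.4918, d = 1/u = 0.6703
Per-period rate: rΔt = 0.02·1 = 0.02, so R = e^0.02 = 1.0202
Risk-neutral probability p = (e^0.02 − 0.6703)/(1.4918 − 0.6703) = 0.3499/0.8215 = 0.4259
Terminal stock prices: S_uu = 77.89, S_ud = 35, S_dd = 15.73
Terminal payoffs (S − K): max(41.89, 0) = 41.89, max(-1, 0) = 0, max(-20.27, 0) = 0
Node u (S = 52.21): V_u = e^(−0.02)·[0.4259·41.8939 + 0.5741·0.0000] = 17.4894
Node d (S = 23.46): V_d = e^(−0.02)·[0.4259·0.0000 + 0.5741·0.0000] = 0.0000
Node 0 (S = 35): V_0 = e^(−0.02)·[0.4259·17.4894 + 0.5741·0.0000] = 7.3013

$7.30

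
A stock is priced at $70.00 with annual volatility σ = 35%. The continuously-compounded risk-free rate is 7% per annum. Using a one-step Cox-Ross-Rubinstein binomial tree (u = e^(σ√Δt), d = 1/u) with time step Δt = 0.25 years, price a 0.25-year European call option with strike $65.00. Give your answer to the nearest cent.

$9.15

CRR parameters: u = e^(σ√Δt) = e^(0.35·√0.25) = 1.1912, d = 1/u = 0.8395
Per-period rate: rΔt = 0.07·0.25 = 0.0175, so R = e^0.0175 = 1.0177
Risk-neutral probability p = (e^0.0175 − 0.8395)/(1.1912 − 0.8395) = 0.1782/0.3518 = 0.5065
Terminal stock prices: S_u = 83.39, S_d = 58.76
Terminal payoffs (S − K): max(18.39, 0) = 18.39, max(-6.238, 0) = 0
Node 0 (S = 70): V_0 = e^(−0.0175)·[0.5065·18.3872 + 0.4935·0.0000] = 9.1524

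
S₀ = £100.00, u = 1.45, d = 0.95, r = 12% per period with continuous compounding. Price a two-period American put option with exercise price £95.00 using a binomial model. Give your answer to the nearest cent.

£1.55

Risk-neutral probability p = (e^0.12 − 0.95)/(1.45 − 0.95) = 0.1775/0.5000 = 0.3550
Terminal stock prices: S_uu = 210.2, S_ud = 137.8, S_dd = 90.25
Terminal payoffs (K − S): max(-115.2, 0) = 0, max(-42.75, 0) = 0, max(4.75, 0) = 4.75
Node u (S = 145): continuation = e^(−0.12)·[0.3550·0.0000 + 0.6450·0.0000] = 0.0000; exercise value = 0.0000 ≤ continuation, so V_u = 0.0000
Node d (S = 95): continuation = e^(−0.12)·[0.3550·0.0000 + 0.6450·4.7500] = 2.7173; exercise value = 0.0000 ≤ continuation, so V_d = 2.7173
Node 0 (S = 100): continuation = e^(−0.12)·[0.3550·0.0000 + 0.6450·2.7173] = 1.5545; exercise value = 0.0000 ≤ continuation, so V_0 = 1.5545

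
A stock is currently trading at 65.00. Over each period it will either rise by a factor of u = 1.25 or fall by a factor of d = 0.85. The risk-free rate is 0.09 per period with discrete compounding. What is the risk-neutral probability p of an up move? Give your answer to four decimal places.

p = 0.6000

Risk-neutral probability p = (1 + 0.09 − 0.85)/(1.25 − 0.85) = 0.2400/0.4000 = 0.6000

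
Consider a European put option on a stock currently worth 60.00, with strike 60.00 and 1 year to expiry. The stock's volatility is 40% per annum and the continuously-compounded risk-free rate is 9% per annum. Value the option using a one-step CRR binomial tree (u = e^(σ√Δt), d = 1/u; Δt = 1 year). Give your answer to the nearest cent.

8.75

CRR parameters: u = e^(σ√Δt) = e^(0.4·√1) = 1.4918, d = 1/u = 0.6703
Per-period rate: rΔt = 0.09·1 = 0.09, so R = e^0.09 = 1.0942
Risk-neutral probability p = (e^0.09 − 0.6703)/(1.4918 − 0.6703) = 0.4239/0.8215 = 0.5159
Terminal stock prices: S_u = 89.51, S_d = 40.22
Terminal payoffs (K − S): max(-29.51, 0) = 0, max(19.78, 0) = 19.78
Node 0 (S = 60): V_0 = e^(−0.09)·[0.5159·0.0000 + 0.4841·19.7808] = 8.7508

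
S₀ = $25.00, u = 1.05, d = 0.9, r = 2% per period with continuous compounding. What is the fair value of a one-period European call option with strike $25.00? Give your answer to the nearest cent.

$0.98

Risk-neutral probability p = (e^0.02 − 0.9)/(1.05 − 0.9) = 0.1202/0.1500 = 0.8013
Terminal stock prices: S_u = 26.25, S_d = 22.5
Terminal payoffs (S − K): max(1.25, 0) = 1.25, max(-2.5, 0) = 0
Node 0 (S = 25): V_0 = e^(−0.02)·[0.8013·1.2500 + 0.1987·0.0000] = 0.9818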